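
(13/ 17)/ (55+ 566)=13/ 10557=0.00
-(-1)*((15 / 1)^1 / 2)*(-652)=-4890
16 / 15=1.07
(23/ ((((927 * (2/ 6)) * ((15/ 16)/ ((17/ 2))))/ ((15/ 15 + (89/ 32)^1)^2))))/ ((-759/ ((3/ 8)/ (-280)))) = 22627/ 1328947200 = 0.00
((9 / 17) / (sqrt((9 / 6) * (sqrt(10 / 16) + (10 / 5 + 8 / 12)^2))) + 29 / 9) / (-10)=-29 / 90-9 * sqrt(6) / (85 * sqrt(9 * sqrt(10) + 256))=-0.34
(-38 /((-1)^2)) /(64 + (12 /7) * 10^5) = -133 /600224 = -0.00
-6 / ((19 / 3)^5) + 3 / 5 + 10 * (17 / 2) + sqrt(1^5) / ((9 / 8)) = 9636911698 / 111424455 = 86.49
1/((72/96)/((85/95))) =68/57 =1.19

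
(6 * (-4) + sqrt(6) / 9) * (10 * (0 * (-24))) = 0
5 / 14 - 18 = -247 / 14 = -17.64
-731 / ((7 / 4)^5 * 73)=-748544 / 1226911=-0.61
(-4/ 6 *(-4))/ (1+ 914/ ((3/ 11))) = 8/ 10057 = 0.00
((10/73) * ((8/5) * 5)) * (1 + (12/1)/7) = 1520/511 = 2.97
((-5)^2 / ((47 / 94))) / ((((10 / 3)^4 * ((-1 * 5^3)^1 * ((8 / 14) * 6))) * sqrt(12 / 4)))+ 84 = 84- 63 * sqrt(3) / 200000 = 84.00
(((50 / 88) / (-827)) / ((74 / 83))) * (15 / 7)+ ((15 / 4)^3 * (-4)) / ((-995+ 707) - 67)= 1585963275 / 2676555728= 0.59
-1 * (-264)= 264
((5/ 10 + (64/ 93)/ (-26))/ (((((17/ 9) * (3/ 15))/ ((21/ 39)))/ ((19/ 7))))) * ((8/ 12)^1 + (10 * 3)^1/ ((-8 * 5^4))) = 4311841/ 3562520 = 1.21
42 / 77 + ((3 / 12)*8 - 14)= -126 / 11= -11.45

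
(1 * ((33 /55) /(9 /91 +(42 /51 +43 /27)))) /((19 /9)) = 0.11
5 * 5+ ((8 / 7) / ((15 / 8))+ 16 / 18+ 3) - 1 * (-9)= 38.50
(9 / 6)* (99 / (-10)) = -14.85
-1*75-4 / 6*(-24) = -59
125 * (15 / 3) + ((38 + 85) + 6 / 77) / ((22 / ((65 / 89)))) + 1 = 94995521 / 150766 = 630.09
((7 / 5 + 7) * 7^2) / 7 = 294 / 5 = 58.80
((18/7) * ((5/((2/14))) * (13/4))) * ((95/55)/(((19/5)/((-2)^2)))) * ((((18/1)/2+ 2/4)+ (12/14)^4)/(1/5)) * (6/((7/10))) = 228828.64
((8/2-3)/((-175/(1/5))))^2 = 1/765625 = 0.00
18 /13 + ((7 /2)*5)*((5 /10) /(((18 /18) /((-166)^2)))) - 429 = 3128936 /13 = 240687.38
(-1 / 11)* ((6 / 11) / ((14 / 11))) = -3 / 77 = -0.04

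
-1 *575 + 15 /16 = -9185 /16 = -574.06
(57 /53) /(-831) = -19 /14681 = -0.00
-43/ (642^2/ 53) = -2279/ 412164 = -0.01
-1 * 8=-8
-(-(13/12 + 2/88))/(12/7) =511/792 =0.65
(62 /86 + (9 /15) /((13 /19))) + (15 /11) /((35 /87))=4.99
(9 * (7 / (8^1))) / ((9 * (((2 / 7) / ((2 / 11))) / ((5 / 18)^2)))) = 1225 / 28512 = 0.04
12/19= 0.63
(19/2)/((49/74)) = 703/49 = 14.35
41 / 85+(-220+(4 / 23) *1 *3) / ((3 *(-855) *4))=505213 / 1002915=0.50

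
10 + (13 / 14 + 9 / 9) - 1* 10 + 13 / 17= 641 / 238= 2.69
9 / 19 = 0.47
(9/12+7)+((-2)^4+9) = 131/4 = 32.75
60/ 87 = 0.69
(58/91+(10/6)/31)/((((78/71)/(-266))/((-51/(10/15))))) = 134135117/10478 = 12801.60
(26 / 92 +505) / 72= 23243 / 3312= 7.02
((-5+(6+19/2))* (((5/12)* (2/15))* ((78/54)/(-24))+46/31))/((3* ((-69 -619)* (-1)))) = 1249115/165846528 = 0.01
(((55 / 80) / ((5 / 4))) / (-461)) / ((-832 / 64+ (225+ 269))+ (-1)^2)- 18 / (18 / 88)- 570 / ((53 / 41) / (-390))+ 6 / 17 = 688222388275289 / 4004080040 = 171880.28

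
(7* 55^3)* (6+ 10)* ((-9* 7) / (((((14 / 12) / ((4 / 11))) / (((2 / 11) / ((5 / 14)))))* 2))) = -93139200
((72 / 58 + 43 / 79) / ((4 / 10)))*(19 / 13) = 388645 / 59566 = 6.52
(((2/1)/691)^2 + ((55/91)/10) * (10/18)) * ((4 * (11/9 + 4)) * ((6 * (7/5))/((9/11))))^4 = 1318297316599219535710208/18555686671348125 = 71045461.15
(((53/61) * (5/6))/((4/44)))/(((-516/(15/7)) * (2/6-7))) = 2915/587552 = 0.00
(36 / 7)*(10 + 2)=432 / 7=61.71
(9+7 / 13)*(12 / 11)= 1488 / 143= 10.41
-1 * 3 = -3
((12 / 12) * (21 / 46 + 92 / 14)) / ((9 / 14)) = 2263 / 207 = 10.93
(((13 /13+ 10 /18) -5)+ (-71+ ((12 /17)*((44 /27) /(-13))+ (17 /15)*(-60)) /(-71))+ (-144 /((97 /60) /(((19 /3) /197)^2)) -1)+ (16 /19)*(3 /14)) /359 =-5260230077698781 /25383026780691489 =-0.21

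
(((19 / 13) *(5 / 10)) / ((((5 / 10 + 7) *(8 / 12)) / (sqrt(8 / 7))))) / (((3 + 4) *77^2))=0.00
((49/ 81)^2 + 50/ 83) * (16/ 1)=8437328/ 544563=15.49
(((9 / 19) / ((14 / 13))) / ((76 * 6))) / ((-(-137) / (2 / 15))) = 13 / 13847960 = 0.00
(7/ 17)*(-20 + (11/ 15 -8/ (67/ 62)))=-187621/ 17085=-10.98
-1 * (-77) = 77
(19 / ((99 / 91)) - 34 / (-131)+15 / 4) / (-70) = -222799 / 726264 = -0.31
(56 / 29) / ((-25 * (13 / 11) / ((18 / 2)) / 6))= -33264 / 9425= -3.53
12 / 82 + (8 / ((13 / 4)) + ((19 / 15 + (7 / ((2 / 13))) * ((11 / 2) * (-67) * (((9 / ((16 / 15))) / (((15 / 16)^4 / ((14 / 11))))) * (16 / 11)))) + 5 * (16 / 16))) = -248461301592 / 732875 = -339022.76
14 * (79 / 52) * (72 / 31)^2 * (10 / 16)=895860 / 12493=71.71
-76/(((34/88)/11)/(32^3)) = -1205338112/17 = -70902241.88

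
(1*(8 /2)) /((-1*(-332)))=1 /83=0.01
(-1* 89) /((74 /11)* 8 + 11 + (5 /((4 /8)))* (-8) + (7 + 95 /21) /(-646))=6640557 /1134092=5.86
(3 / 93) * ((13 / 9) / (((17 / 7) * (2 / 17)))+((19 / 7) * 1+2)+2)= 1483 / 3906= 0.38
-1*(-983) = 983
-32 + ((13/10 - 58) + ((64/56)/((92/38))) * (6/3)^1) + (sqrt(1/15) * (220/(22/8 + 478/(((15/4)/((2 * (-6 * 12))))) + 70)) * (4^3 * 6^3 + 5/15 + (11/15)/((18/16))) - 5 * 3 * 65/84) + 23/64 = -728667/7360 - 328481648 * sqrt(15)/29617569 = -141.96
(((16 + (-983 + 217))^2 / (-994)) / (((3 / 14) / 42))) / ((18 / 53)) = -23187500 / 71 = -326584.51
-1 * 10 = -10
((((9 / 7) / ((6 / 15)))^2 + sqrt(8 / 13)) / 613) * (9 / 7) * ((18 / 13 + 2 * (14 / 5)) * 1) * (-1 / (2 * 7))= -827415 / 76534276 - 4086 * sqrt(26) / 25381265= -0.01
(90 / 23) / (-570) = -3 / 437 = -0.01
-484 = -484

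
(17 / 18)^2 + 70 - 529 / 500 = 707069 / 10125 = 69.83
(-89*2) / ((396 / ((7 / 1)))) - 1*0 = -623 / 198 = -3.15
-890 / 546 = -445 / 273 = -1.63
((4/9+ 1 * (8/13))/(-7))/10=-62/4095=-0.02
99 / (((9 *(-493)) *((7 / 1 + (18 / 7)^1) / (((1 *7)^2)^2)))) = -184877 / 33031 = -5.60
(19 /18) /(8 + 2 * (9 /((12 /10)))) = 19 /414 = 0.05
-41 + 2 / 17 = -695 / 17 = -40.88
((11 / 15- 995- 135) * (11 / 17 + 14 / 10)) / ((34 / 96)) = -6527.08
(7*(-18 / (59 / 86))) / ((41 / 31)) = -335916 / 2419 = -138.87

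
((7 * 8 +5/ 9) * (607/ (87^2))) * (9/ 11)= 308963/ 83259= 3.71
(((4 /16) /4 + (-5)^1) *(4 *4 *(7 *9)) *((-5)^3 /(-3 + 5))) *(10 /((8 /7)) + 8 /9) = 23986375 /8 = 2998296.88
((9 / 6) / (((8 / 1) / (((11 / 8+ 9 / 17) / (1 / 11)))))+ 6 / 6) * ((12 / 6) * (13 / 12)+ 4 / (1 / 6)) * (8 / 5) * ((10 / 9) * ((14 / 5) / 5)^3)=577444273 / 14343750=40.26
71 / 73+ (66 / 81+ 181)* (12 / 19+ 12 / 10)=20845411 / 62415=333.98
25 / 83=0.30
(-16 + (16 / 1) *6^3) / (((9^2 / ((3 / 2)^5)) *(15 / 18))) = 387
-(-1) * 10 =10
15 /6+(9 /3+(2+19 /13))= 233 /26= 8.96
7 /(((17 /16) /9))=1008 /17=59.29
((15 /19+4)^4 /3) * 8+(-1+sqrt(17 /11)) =sqrt(187) /11+548208725 /390963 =1403.44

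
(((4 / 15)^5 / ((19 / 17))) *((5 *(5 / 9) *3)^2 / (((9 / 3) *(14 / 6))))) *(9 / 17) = 1024 / 161595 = 0.01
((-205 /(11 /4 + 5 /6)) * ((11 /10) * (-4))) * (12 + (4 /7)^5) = 2194111392 /722701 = 3035.99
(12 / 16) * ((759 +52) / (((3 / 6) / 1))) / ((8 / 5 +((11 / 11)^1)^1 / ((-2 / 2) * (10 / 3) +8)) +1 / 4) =589.31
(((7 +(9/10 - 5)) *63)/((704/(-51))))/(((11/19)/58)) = -51340527/38720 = -1325.94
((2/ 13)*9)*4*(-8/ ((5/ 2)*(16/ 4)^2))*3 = -216/ 65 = -3.32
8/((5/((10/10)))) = 8/5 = 1.60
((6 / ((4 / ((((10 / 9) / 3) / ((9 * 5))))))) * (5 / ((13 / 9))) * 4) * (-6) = -40 / 39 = -1.03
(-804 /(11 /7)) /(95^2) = -5628 /99275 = -0.06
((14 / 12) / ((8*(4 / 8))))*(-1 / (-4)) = 7 / 96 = 0.07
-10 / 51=-0.20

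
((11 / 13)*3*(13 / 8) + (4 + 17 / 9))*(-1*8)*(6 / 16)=-721 / 24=-30.04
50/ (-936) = -25/ 468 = -0.05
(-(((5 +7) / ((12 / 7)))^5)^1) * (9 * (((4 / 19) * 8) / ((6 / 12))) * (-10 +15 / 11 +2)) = 706700736 / 209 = 3381343.23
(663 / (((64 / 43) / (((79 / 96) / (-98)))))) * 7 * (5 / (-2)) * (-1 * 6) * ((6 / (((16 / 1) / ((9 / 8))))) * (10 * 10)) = -7601212125 / 458752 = -16569.33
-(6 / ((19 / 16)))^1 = -96 / 19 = -5.05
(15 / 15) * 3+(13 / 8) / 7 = 181 / 56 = 3.23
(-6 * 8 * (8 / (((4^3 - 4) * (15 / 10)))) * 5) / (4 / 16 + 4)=-256 / 51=-5.02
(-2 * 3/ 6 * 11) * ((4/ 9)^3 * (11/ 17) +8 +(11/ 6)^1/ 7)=-15876443/ 173502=-91.51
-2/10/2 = -1/10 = -0.10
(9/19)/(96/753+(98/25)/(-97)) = 5478075/1007038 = 5.44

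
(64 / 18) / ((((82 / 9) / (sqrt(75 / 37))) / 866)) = 481.15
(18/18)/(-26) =-1/26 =-0.04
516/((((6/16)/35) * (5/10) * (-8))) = -12040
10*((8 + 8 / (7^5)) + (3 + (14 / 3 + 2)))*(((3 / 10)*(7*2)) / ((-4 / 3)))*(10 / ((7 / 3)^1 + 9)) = -40085775 / 81634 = -491.04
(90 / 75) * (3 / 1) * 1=3.60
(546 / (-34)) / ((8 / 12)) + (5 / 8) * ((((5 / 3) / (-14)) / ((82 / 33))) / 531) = -1997014963 / 82903968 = -24.09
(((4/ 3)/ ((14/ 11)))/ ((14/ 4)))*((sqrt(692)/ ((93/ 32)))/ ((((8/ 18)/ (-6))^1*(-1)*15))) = 1408*sqrt(173)/ 7595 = 2.44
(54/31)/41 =54/1271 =0.04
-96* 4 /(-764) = 0.50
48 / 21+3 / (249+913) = 2659 / 1162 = 2.29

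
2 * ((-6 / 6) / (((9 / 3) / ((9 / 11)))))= -6 / 11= -0.55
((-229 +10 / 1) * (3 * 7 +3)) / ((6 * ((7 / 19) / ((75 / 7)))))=-1248300 / 49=-25475.51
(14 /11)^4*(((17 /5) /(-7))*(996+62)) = -98707168 /73205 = -1348.37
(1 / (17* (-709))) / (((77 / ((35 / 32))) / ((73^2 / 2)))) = -26645 / 8485312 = -0.00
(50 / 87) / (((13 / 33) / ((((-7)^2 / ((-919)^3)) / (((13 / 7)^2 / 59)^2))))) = -225244892950 / 8357209583077823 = -0.00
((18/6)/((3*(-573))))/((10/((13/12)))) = -0.00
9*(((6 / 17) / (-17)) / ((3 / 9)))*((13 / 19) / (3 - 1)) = -0.19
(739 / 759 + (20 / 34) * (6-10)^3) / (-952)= 0.04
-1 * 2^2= -4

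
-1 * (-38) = 38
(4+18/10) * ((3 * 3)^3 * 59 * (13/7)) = 16215147/35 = 463289.91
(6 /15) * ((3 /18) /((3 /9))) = 1 /5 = 0.20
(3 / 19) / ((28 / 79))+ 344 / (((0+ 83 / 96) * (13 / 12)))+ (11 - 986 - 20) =-360076921 / 574028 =-627.28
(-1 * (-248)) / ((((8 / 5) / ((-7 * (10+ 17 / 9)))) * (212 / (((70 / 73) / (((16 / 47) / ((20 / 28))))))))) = -136411625 / 1114272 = -122.42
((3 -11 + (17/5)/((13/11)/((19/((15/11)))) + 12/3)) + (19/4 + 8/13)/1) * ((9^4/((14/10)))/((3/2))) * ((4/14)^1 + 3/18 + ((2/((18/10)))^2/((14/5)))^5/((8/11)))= -245138623852192259887/91596680642176164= -2676.28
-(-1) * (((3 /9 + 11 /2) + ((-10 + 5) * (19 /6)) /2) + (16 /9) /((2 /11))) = 277 /36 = 7.69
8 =8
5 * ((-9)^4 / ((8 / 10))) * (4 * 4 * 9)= 5904900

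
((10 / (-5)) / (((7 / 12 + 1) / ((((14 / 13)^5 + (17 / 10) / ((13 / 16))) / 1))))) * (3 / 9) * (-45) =473285952 / 7054567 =67.09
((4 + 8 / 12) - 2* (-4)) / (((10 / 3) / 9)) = 171 / 5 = 34.20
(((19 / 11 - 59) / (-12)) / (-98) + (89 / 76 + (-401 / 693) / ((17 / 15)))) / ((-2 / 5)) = -32605 / 21318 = -1.53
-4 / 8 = -1 / 2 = -0.50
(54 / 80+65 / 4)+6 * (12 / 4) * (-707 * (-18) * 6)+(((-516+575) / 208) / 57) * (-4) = 40737954187 / 29640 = 1374424.91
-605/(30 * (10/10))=-121/6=-20.17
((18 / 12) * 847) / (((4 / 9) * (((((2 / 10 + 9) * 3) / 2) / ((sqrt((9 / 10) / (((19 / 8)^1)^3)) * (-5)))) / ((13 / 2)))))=-1486485 * sqrt(95) / 8303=-1744.97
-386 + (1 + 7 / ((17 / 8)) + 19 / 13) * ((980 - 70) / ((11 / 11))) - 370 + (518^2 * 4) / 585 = 62816012 / 9945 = 6316.34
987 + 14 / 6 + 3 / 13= 989.56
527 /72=7.32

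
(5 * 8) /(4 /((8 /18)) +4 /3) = 120 /31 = 3.87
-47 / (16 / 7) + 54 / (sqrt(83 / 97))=-329 / 16 + 54 *sqrt(8051) / 83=37.81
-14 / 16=-7 / 8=-0.88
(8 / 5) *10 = 16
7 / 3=2.33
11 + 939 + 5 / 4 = 3805 / 4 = 951.25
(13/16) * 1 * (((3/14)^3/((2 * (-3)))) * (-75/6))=2925/175616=0.02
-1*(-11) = 11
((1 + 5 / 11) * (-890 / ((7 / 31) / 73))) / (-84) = 8056280 / 1617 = 4982.24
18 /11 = 1.64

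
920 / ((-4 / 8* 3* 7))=-1840 / 21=-87.62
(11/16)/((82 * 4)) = 11/5248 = 0.00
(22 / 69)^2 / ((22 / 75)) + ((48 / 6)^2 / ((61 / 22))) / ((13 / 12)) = 27250102 / 1258491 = 21.65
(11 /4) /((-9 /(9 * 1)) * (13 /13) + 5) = 11 /16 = 0.69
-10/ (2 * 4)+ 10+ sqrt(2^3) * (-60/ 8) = 35/ 4 - 15 * sqrt(2) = -12.46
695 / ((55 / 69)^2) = 1093.85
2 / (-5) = -2 / 5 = -0.40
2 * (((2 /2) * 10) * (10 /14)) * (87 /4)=2175 /7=310.71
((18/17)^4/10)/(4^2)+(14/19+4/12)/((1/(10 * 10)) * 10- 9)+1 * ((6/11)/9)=-2413455397/46607223630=-0.05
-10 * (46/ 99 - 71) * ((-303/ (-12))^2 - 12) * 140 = 12231248225/ 198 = 61773980.93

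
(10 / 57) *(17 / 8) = 85 / 228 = 0.37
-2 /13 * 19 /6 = -19 /39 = -0.49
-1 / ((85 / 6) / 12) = -72 / 85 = -0.85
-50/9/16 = -25/72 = -0.35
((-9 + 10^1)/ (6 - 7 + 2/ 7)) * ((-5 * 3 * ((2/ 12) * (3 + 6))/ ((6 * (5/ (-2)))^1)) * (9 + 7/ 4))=-903/ 40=-22.58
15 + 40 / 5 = 23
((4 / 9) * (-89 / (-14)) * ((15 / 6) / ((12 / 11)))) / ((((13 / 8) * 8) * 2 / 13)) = 3.24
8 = 8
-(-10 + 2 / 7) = 68 / 7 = 9.71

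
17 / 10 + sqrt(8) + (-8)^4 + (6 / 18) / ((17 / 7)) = 2 * sqrt(2) + 2089897 / 510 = 4100.67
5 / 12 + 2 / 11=79 / 132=0.60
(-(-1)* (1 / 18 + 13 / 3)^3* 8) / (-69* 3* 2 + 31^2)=493039 / 398763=1.24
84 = 84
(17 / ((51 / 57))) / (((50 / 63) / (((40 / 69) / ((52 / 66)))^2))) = 1158696 / 89401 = 12.96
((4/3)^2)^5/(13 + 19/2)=2097152/2657205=0.79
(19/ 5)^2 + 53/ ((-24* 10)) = 17063/ 1200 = 14.22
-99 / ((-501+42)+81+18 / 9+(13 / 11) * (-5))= 1089 / 4201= 0.26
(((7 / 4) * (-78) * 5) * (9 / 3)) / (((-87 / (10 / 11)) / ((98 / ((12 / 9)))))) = 1003275 / 638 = 1572.53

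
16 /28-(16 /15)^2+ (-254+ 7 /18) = -800659 /3150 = -254.18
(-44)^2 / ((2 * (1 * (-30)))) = -484 / 15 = -32.27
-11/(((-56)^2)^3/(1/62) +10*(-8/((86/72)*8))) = -473/82222051229336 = -0.00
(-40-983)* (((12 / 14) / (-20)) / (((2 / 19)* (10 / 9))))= 524799 / 1400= 374.86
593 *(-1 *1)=-593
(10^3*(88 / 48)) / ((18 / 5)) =13750 / 27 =509.26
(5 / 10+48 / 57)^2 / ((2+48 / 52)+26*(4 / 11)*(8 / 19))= 371943 / 1425608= 0.26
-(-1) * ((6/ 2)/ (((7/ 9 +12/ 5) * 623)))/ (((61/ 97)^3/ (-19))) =-2341006245/ 20221510309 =-0.12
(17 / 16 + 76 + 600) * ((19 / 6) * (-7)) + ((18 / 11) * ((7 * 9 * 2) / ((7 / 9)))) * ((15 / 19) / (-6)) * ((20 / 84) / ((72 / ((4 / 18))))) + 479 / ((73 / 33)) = -50551675225 / 3417568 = -14791.71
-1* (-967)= 967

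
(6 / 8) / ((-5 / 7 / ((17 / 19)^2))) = -6069 / 7220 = -0.84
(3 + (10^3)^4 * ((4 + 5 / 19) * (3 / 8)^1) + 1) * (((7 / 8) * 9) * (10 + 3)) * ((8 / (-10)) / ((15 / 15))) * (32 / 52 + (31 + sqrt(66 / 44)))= -393249937500983934 / 95 - 6219281250015561 * sqrt(6) / 95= -4299831611898745.19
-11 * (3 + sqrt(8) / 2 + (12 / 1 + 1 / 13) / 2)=-2585 / 26 - 11 * sqrt(2)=-114.98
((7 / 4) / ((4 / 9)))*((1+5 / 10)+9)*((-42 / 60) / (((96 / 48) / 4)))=-57.88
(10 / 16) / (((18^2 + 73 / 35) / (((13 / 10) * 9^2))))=0.20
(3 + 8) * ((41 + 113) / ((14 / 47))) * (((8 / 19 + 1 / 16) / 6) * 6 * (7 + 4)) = 9195879 / 304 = 30249.60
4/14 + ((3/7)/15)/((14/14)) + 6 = 221/35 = 6.31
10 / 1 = 10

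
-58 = -58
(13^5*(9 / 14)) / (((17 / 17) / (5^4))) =2088523125 / 14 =149180223.21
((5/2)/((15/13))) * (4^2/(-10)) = -52/15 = -3.47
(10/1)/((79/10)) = 100/79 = 1.27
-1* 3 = -3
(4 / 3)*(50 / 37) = 200 / 111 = 1.80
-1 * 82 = -82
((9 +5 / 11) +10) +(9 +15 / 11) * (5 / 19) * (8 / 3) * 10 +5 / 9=9181 / 99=92.74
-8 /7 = -1.14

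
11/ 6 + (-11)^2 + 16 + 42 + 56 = 1421/ 6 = 236.83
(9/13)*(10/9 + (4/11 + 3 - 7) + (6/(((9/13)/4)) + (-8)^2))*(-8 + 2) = -399.36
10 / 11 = 0.91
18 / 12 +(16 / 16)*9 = 21 / 2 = 10.50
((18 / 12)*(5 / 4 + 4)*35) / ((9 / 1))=245 / 8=30.62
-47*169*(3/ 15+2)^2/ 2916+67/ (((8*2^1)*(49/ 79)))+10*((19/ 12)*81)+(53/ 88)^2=8827261987933/ 6915585600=1276.43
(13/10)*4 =26/5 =5.20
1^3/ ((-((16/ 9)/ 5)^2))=-2025/ 256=-7.91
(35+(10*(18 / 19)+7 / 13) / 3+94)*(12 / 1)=392248 / 247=1588.05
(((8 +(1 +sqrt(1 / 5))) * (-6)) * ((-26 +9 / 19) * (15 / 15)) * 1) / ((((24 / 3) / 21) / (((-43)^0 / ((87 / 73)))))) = 148701 * sqrt(5) / 2204 +6691545 / 2204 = 3186.96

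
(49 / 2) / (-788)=-49 / 1576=-0.03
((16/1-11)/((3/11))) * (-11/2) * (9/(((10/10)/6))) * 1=-5445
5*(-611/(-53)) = 3055/53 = 57.64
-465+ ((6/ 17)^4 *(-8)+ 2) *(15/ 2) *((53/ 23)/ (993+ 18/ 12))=-592187935375/ 1273611729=-464.97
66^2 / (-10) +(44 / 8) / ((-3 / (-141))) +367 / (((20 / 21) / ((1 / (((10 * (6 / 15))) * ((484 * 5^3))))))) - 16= -934596293 / 4840000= -193.10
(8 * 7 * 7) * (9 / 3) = 1176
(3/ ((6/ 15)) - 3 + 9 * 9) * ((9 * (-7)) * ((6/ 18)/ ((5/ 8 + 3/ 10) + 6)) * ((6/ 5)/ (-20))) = 21546/ 1385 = 15.56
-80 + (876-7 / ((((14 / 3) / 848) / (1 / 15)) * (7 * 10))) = 139088 / 175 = 794.79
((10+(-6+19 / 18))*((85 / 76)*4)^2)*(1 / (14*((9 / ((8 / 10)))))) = 18785 / 29241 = 0.64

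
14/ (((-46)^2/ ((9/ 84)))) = 3/ 4232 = 0.00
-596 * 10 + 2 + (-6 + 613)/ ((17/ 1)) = -100679/ 17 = -5922.29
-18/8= -9/4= -2.25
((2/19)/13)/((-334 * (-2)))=1/82498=0.00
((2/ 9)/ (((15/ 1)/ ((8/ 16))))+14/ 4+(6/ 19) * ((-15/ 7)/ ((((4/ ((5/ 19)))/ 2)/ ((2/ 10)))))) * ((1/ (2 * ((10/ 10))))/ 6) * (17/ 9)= 40475623/ 73687320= 0.55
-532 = -532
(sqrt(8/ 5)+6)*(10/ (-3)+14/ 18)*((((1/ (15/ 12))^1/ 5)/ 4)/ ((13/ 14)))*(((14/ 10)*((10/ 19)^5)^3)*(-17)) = 122617600000000000*sqrt(10)/ 1776191862495351400983+613088000000000000/ 592063954165117133661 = 0.00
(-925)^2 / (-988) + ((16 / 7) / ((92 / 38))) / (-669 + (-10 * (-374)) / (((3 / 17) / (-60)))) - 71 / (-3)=-511417846984171 / 607131855876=-842.35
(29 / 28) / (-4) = -29 / 112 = -0.26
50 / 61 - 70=-4220 / 61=-69.18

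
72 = 72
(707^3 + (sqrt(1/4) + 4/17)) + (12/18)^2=108138332719/306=353393244.18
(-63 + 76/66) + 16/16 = -2008/33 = -60.85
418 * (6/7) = 2508/7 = 358.29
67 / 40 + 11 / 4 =177 / 40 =4.42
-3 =-3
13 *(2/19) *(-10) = -260/19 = -13.68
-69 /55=-1.25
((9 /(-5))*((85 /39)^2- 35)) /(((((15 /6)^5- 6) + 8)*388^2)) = 0.00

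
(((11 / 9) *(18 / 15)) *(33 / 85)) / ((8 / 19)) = 1.35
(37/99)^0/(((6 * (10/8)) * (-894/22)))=-22/6705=-0.00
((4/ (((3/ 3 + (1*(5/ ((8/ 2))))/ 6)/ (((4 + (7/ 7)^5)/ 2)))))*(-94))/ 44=-5640/ 319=-17.68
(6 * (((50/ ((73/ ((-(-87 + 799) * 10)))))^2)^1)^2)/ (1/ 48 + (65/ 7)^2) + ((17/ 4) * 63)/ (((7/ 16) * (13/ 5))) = 2946672784631003297653143540/ 74887212251917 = 39348143641914.95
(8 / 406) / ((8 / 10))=5 / 203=0.02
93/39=2.38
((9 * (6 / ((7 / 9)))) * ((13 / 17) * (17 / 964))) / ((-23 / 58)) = -91611 / 38801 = -2.36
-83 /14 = -5.93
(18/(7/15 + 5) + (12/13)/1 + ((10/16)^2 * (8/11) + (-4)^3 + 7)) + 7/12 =-51.92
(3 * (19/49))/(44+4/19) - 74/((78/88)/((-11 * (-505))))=-248154723521/535080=-463771.26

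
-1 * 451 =-451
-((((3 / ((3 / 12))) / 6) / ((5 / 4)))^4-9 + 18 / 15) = 779 / 625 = 1.25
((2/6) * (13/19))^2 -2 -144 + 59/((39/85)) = -733160/42237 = -17.36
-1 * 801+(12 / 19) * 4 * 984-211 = 1473.89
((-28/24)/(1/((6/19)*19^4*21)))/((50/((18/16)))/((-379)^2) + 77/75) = -32586601948425/33191071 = -981788.20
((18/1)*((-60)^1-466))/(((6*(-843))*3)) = 526/843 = 0.62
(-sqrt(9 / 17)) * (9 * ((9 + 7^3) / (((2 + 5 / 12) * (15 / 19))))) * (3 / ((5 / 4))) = -8667648 * sqrt(17) / 12325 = -2899.60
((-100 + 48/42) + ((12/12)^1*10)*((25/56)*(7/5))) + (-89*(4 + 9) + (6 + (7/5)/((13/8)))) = -2261797/1820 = -1242.75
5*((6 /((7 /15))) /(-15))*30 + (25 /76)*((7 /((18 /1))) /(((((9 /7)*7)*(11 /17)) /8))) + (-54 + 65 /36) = -85601893 /474012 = -180.59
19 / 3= 6.33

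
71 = 71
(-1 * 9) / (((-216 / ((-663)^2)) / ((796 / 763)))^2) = -94465939370881 / 2328676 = -40566373.07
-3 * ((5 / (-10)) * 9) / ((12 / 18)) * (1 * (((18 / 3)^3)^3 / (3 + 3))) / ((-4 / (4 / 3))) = -11337408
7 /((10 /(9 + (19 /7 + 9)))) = 29 /2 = 14.50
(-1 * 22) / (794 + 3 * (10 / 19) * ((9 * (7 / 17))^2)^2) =-1586899 / 78753938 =-0.02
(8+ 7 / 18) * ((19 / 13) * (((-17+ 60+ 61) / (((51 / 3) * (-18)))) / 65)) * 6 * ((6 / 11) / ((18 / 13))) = -11476 / 75735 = -0.15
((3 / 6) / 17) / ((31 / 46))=23 / 527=0.04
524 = 524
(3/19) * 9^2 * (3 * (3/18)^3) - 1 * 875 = -132973/152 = -874.82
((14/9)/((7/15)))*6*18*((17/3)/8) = 255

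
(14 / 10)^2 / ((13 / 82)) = 4018 / 325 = 12.36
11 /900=0.01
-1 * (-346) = 346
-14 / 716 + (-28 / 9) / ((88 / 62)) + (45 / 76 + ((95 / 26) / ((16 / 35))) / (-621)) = -15774939007 / 9664608096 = -1.63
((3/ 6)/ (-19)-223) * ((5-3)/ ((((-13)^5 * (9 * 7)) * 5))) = 565/ 148145907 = 0.00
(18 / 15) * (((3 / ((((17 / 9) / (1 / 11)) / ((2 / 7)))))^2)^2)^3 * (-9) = -33198531813531453579264 / 126545225178389194820916141809034884405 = -0.00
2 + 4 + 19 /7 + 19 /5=438 /35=12.51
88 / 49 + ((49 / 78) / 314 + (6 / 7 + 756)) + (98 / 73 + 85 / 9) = 202227549103 / 262823652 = 769.44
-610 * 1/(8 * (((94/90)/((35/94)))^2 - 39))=756590625/308902604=2.45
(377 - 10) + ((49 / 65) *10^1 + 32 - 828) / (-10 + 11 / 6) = 295279 / 637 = 463.55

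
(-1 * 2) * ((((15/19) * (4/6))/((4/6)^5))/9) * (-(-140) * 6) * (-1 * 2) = 28350/19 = 1492.11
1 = 1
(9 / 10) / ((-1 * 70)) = -9 / 700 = -0.01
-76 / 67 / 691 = -76 / 46297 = -0.00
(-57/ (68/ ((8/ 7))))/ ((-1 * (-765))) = -38/ 30345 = -0.00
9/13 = 0.69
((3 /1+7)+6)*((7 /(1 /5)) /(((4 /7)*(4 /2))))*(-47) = -23030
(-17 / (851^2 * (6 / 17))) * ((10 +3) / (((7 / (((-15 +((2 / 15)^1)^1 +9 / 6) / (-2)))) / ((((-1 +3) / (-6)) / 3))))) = 0.00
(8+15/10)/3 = 19/6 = 3.17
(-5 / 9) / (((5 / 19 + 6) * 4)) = -95 / 4284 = -0.02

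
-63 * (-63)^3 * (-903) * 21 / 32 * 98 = -14637446572707 / 16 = -914840410794.19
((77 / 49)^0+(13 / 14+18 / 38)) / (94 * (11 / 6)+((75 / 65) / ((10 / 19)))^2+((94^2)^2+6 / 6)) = 647946 / 21058721297215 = 0.00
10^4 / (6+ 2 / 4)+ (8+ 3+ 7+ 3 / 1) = 20273 / 13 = 1559.46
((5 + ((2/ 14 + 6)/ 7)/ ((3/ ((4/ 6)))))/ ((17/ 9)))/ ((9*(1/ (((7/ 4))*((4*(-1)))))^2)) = 2291/ 153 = 14.97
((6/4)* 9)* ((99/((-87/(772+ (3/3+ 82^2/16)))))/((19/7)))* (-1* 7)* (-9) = -1875459663/4408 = -425467.26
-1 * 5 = -5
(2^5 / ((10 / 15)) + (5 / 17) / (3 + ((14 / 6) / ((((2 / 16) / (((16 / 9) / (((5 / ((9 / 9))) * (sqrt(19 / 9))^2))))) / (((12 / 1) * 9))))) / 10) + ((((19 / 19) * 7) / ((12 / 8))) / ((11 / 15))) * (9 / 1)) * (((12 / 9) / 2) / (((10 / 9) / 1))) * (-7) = -2419021381 / 5470685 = -442.18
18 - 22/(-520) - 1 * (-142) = 41611/260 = 160.04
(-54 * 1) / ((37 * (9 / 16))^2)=-512 / 4107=-0.12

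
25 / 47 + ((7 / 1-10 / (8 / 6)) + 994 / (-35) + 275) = 115917 / 470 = 246.63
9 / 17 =0.53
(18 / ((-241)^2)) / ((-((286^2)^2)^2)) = -9 / 1299967080069100441251968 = -0.00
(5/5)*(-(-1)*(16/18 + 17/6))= 67/18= 3.72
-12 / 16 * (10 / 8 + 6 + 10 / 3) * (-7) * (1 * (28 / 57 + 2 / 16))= 249809 / 7296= 34.24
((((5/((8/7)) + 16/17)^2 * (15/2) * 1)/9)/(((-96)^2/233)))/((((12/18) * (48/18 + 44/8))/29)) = 5886799755/1856110592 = 3.17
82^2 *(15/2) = 50430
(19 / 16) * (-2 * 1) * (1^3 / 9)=-19 / 72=-0.26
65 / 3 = 21.67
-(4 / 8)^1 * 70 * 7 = -245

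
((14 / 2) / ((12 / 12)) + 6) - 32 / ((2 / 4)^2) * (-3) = 397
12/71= 0.17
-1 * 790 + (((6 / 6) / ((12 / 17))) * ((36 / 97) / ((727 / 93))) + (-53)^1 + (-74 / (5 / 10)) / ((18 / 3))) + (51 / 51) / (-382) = -70115061653 / 80814774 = -867.60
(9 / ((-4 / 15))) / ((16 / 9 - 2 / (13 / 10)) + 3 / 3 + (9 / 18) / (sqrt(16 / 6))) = -18322200 / 631733 + 1848015* sqrt(6) / 631733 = -21.84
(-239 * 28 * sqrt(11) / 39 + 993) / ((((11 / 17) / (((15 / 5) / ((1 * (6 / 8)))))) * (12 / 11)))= 5627 -113764 * sqrt(11) / 117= 2402.11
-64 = -64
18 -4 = 14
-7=-7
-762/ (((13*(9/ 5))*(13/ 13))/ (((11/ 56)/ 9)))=-6985/ 9828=-0.71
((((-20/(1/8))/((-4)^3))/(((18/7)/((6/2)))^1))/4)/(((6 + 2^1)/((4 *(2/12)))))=35/576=0.06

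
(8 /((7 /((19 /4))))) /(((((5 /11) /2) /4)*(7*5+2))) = 3344 /1295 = 2.58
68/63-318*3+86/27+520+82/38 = -1535431/3591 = -427.58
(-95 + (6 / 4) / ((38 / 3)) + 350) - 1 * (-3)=19617 / 76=258.12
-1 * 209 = -209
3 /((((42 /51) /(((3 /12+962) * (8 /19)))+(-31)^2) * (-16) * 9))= -21811 /1006099936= -0.00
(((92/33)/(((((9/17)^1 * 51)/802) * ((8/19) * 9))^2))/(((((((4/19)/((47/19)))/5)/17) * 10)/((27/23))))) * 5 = 231906398195/2309472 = 100415.33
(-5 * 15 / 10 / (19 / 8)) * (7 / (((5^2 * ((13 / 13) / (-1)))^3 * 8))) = 21 / 118750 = 0.00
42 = 42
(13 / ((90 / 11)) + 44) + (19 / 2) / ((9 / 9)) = 2479 / 45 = 55.09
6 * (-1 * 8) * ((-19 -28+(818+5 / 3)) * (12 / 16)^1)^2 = -16119372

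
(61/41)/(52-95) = -61/1763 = -0.03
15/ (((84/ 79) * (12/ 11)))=4345/ 336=12.93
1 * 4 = 4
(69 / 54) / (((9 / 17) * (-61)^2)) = 391 / 602802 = 0.00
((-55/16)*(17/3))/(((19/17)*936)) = -15895/853632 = -0.02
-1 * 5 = -5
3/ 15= 1/ 5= 0.20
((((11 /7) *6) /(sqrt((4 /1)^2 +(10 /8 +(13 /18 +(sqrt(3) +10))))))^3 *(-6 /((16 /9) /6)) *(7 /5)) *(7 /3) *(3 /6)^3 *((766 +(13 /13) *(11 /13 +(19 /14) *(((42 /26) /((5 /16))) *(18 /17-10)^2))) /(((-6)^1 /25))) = 31114115200377 /(3757 *(36 *sqrt(3) +1007)^(3 /2)) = 236828.58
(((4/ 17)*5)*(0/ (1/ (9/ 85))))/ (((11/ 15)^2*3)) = 0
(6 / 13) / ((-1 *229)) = -6 / 2977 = -0.00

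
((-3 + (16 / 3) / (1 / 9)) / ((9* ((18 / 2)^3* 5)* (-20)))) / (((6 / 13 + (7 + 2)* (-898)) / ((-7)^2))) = 637 / 1531774800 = 0.00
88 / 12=22 / 3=7.33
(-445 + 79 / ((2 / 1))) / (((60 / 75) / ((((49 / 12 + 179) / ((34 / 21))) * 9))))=-561256605 / 1088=-515860.85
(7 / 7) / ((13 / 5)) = 5 / 13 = 0.38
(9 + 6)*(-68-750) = -12270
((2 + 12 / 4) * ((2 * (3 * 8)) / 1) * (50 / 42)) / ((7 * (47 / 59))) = 51.24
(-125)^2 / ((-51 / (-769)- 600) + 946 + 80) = 2403125 / 65529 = 36.67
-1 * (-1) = 1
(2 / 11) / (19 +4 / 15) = 0.01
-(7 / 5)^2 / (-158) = 49 / 3950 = 0.01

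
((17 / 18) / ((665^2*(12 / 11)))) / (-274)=-187 / 26172644400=-0.00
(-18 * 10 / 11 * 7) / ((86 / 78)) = -103.89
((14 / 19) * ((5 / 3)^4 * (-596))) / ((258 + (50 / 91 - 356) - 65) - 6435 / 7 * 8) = 474565000 / 1052711397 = 0.45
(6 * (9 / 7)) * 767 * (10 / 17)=414180 / 119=3480.50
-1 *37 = -37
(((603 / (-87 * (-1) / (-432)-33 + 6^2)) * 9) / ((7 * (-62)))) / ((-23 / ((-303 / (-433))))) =118395432 / 870924509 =0.14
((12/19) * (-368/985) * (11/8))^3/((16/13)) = -181894119264/6554951675875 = -0.03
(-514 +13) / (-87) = 167 / 29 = 5.76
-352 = -352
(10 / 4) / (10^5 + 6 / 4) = 5 / 200003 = 0.00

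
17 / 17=1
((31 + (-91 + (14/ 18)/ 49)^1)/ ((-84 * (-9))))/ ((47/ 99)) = -41569/ 248724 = -0.17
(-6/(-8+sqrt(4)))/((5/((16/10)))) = 8/25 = 0.32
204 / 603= 68 / 201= 0.34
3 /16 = 0.19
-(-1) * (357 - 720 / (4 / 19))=-3063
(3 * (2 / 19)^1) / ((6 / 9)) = 9 / 19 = 0.47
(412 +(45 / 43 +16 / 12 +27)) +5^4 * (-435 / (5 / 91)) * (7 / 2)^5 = -10728042834859 / 4128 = -2598847585.96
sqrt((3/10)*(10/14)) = sqrt(42)/14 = 0.46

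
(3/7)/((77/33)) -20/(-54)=733/1323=0.55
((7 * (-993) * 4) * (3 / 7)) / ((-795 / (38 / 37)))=15.39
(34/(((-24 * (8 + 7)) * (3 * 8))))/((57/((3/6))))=-0.00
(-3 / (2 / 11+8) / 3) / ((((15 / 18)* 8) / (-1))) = 11 / 600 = 0.02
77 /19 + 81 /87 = 2746 /551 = 4.98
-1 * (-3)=3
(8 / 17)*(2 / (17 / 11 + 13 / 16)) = 2816 / 7055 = 0.40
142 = 142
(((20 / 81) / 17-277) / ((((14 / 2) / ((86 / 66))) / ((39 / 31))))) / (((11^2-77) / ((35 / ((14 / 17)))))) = -152291165 / 2430648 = -62.65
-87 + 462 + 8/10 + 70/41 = 77389/205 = 377.51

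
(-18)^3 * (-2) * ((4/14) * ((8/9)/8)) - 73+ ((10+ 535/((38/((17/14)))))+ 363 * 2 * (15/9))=116613/76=1534.38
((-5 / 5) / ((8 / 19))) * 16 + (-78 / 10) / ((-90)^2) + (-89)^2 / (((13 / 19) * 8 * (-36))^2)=-66227548171 / 1752192000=-37.80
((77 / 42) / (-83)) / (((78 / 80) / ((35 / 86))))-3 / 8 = -1283519 / 3340584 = -0.38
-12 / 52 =-3 / 13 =-0.23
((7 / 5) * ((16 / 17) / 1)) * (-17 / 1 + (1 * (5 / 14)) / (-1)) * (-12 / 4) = 68.61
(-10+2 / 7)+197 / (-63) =-809 / 63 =-12.84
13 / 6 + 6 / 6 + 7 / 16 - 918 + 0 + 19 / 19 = -43843 / 48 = -913.40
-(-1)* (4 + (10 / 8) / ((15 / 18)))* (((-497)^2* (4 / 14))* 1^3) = 388157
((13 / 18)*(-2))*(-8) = 104 / 9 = 11.56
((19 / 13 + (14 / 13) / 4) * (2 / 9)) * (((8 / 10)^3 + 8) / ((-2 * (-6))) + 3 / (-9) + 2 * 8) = 2047 / 325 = 6.30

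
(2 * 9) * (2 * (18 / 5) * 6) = 3888 / 5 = 777.60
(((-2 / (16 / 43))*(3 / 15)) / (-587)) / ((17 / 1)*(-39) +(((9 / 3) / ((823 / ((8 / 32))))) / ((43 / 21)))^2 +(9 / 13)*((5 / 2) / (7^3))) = -0.00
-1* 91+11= -80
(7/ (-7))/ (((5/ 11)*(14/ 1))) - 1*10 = -10.16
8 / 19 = 0.42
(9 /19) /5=9 /95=0.09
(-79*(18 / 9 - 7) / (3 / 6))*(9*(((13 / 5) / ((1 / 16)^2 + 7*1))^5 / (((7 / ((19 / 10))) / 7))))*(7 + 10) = 93753763669850198114304 / 57909720588725603125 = 1618.96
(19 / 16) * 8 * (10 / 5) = 19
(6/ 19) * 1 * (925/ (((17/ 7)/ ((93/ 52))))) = 1806525/ 8398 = 215.11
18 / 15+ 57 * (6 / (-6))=-279 / 5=-55.80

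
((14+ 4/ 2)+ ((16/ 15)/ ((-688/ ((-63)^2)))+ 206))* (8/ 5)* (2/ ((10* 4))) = 92814/ 5375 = 17.27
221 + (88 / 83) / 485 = 8896443 / 40255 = 221.00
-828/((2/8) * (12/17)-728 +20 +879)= -2346/485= -4.84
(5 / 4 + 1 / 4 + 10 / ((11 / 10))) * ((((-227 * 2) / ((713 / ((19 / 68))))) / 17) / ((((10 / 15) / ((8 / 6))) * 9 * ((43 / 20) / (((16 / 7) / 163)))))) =-160788640 / 1000867684509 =-0.00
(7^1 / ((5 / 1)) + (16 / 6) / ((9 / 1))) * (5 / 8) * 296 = 8473 / 27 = 313.81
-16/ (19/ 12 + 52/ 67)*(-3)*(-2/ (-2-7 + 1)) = 9648/ 1897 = 5.09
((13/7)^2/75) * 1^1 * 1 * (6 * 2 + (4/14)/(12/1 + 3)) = 213278/385875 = 0.55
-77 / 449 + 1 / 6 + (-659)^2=1169953001 / 2694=434281.00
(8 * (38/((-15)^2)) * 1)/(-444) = -76/24975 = -0.00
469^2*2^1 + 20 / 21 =9238382 / 21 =439922.95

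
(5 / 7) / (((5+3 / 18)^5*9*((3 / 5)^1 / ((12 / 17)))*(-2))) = -0.00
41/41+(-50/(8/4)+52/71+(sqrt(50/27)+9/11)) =-17533/781+5 * sqrt(6)/9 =-21.09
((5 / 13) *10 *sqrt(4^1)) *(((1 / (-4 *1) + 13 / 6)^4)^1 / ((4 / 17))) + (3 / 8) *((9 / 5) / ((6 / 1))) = 594813757 / 1347840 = 441.31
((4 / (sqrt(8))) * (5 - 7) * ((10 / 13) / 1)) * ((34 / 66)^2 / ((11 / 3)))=-5780 * sqrt(2) / 51909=-0.16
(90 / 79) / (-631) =-90 / 49849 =-0.00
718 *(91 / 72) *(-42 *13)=-495479.83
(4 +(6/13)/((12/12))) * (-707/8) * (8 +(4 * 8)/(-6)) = -41006/39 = -1051.44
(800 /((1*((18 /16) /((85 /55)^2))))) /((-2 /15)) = -4624000 /363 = -12738.29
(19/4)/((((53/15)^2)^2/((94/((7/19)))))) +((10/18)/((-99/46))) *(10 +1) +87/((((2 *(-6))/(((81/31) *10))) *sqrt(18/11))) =44167955555/8947805454- 3915 *sqrt(22)/124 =-143.15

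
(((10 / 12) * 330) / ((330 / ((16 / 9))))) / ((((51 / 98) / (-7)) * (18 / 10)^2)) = -686000 / 111537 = -6.15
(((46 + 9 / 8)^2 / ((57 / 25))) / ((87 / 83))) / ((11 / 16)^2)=40678300 / 20691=1965.99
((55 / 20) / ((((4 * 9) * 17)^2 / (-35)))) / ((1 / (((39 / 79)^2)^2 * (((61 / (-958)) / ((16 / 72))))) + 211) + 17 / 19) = -22939823907 / 13670022733411712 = -0.00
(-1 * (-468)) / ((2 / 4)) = 936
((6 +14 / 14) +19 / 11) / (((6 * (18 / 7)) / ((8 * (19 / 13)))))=8512 / 1287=6.61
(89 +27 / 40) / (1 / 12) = 10761 / 10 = 1076.10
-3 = -3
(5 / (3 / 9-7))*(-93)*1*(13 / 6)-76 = 601 / 8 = 75.12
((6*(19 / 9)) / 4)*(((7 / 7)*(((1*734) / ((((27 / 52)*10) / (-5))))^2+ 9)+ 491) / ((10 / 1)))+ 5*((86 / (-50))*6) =346222529 / 2187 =158309.34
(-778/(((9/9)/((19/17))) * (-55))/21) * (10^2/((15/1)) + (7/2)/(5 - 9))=1027349/235620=4.36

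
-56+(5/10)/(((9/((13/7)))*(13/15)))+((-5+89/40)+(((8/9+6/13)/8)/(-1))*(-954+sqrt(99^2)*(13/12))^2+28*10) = -10553810479/87360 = -120808.27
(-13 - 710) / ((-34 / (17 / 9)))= 241 / 6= 40.17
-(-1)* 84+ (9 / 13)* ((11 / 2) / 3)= 2217 / 26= 85.27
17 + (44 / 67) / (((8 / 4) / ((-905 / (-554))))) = 325458 / 18559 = 17.54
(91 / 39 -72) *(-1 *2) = 139.33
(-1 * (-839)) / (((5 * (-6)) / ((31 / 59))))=-26009 / 1770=-14.69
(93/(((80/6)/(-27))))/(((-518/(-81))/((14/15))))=-203391/7400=-27.49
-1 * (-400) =400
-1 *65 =-65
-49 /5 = -9.80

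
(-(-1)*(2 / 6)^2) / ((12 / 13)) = 13 / 108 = 0.12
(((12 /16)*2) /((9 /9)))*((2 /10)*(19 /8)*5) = 57 /16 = 3.56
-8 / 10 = -4 / 5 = -0.80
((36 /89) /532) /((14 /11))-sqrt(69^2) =-11434443 /165718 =-69.00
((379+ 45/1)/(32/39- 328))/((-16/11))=2067/2320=0.89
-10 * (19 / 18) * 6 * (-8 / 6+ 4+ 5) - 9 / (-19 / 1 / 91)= -75659 / 171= -442.45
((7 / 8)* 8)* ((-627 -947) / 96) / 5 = -5509 / 240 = -22.95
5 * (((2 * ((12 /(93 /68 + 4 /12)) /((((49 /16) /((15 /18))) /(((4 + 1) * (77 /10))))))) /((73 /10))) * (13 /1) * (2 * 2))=5264.61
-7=-7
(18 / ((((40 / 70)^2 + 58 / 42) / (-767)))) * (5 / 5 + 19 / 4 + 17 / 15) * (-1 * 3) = 419088033 / 2510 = 166967.34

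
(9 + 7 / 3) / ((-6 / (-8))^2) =544 / 27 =20.15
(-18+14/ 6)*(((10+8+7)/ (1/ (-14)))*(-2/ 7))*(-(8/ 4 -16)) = -65800/ 3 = -21933.33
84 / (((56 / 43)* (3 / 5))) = 215 / 2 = 107.50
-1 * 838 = -838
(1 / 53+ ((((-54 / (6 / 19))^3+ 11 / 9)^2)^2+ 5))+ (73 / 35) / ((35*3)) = 266277760763729082602980287417608153 / 425972925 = 625104895490080930854890100.00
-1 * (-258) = 258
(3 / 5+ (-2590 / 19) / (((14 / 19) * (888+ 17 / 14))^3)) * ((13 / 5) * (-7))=-526702884853327 / 48232903871225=-10.92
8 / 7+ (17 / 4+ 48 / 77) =1853 / 308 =6.02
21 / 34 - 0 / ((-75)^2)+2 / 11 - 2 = -449 / 374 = -1.20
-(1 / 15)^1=-0.07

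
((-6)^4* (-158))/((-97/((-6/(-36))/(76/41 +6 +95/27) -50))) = -128853437904/1221133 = -105519.58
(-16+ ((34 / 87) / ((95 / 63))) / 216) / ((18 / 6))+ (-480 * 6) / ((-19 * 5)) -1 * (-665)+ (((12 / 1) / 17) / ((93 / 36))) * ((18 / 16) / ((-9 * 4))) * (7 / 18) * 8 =108187616413 / 156803580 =689.96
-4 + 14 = 10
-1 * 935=-935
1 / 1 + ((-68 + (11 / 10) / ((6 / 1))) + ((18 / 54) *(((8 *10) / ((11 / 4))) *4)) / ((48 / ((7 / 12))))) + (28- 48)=-512891 / 5940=-86.35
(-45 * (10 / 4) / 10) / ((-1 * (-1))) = -45 / 4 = -11.25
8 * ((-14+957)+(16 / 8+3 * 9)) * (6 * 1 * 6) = 279936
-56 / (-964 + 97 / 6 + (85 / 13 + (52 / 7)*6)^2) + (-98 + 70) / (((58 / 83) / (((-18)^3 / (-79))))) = -560424447758112 / 189458274869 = -2958.04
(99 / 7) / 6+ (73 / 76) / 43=54433 / 22876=2.38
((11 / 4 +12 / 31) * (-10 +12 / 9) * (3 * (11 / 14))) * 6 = -166881 / 434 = -384.52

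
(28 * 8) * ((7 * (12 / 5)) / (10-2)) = 2352 / 5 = 470.40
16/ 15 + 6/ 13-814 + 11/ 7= -1106879/ 1365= -810.90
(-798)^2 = 636804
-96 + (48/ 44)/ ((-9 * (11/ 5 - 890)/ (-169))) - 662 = -111040526/ 146487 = -758.02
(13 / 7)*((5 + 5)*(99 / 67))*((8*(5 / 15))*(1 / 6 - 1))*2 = -121.96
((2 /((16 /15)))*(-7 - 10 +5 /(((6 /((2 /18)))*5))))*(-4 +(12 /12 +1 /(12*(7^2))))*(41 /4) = 47345365 /48384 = 978.53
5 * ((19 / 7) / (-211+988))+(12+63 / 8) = 865561 / 43512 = 19.89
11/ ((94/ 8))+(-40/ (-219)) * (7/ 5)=12268/ 10293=1.19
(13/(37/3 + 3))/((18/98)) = 637/138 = 4.62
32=32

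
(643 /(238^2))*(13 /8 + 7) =44367 /453152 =0.10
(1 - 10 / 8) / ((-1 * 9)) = 1 / 36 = 0.03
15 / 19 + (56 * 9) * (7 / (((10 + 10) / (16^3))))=68640843 / 95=722535.19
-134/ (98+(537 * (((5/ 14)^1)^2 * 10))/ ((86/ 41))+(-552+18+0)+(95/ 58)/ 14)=8187802/ 6680853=1.23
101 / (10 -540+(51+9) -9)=-101 / 479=-0.21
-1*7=-7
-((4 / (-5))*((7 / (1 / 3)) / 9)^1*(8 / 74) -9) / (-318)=-5107 / 176490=-0.03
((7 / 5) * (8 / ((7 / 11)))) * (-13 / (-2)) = 572 / 5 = 114.40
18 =18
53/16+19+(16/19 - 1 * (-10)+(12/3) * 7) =18591/304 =61.15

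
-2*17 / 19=-34 / 19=-1.79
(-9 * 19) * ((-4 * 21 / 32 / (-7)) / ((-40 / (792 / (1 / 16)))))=101574 / 5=20314.80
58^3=195112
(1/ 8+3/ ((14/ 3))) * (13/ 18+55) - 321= -280439/ 1008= -278.21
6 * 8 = 48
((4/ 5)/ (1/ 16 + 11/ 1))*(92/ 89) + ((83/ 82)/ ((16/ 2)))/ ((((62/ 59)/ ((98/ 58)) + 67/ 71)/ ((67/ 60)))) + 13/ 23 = 371826079306771/ 509200417284800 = 0.73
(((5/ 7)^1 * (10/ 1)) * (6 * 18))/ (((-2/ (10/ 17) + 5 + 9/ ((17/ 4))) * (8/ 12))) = 311.26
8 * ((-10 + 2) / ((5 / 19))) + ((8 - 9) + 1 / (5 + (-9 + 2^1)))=-2447 / 10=-244.70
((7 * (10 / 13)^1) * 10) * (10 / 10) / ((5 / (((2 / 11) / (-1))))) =-280 / 143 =-1.96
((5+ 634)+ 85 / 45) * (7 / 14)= 2884 / 9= 320.44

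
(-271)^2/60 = 1224.02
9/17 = 0.53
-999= -999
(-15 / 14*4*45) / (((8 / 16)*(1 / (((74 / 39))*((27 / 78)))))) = -299700 / 1183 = -253.34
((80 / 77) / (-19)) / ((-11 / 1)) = 80 / 16093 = 0.00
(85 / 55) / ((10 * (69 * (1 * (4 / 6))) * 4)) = 17 / 20240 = 0.00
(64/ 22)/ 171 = 32/ 1881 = 0.02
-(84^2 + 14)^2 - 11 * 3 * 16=-49985428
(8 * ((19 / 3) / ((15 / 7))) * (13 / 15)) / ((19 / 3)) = 728 / 225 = 3.24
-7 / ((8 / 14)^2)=-343 / 16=-21.44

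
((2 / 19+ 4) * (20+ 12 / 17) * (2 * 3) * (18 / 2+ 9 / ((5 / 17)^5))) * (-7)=-14768230853376 / 1009375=-14631064.62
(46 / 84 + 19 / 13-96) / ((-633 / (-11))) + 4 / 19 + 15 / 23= -116392447 / 151035066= -0.77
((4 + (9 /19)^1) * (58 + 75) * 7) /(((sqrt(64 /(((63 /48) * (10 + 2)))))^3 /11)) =8659035 * sqrt(7) /4096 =5593.18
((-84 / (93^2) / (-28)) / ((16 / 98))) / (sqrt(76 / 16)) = 49*sqrt(19) / 219108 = 0.00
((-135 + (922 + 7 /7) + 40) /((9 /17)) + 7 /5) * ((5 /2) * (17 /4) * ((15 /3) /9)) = 221765 /24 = 9240.21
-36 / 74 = -18 / 37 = -0.49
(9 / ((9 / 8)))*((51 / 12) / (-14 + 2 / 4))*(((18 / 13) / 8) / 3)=-17 / 117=-0.15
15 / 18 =5 / 6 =0.83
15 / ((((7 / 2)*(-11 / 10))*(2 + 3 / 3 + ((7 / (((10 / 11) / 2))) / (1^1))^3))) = -9375 / 8795479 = -0.00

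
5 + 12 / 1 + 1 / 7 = 120 / 7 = 17.14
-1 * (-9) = 9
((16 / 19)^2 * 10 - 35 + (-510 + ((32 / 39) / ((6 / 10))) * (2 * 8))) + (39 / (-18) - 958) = -124700089 / 84474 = -1476.19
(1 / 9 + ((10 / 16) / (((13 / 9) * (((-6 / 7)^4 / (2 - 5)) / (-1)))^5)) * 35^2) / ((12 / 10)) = 2443638575839610600065 / 4541132625149952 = 538112.14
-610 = -610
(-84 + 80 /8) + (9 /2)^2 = -215 /4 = -53.75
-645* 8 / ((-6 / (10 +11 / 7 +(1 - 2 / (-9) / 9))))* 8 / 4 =12284240 / 567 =21665.33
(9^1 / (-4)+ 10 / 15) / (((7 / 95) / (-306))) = 92055 / 14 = 6575.36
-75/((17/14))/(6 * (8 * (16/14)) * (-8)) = 1225/8704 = 0.14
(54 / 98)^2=729 / 2401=0.30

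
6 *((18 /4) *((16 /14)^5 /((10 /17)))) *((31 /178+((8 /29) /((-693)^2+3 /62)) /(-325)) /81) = 1211546579436167168 /6296671363151066625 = 0.19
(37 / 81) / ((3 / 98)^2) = 487.45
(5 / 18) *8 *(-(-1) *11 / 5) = 4.89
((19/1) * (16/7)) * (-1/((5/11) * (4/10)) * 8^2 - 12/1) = -15808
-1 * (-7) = 7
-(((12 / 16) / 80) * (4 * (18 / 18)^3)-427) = 34157 / 80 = 426.96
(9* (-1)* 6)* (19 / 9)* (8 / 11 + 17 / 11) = -2850 / 11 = -259.09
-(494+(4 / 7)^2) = -24222 / 49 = -494.33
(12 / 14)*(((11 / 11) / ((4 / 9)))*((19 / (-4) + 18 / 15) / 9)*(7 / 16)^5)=-511413 / 41943040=-0.01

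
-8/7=-1.14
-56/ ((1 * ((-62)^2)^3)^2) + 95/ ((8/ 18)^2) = 193954083880092493148633/ 403283345299737477632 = 480.94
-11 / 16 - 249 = -249.69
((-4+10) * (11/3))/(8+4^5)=11/516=0.02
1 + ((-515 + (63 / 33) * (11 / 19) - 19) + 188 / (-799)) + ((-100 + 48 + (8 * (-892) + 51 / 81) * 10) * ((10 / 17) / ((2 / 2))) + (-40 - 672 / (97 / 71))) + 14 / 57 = -36432066760 / 845937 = -43067.12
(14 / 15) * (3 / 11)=14 / 55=0.25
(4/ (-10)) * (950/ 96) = -95/ 24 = -3.96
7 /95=0.07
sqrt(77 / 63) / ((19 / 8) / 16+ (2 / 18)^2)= 3456 *sqrt(11) / 1667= 6.88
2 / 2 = 1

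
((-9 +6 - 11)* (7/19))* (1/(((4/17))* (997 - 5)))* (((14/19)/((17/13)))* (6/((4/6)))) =-40131/358112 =-0.11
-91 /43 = -2.12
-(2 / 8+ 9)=-37 / 4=-9.25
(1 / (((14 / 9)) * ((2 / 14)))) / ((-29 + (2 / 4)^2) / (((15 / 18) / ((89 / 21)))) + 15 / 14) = -63 / 2032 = -0.03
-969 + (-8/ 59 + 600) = -21779/ 59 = -369.14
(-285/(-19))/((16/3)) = 45/16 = 2.81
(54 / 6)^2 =81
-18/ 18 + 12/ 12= 0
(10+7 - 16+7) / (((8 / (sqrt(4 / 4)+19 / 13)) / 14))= 448 / 13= 34.46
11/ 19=0.58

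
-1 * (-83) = 83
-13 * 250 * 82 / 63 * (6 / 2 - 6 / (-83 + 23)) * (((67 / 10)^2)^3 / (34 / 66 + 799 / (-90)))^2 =-147236137198299832774944147867 / 95958577400000000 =-1534371821547.03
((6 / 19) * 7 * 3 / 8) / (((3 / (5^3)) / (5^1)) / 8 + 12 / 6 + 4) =26250 / 190019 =0.14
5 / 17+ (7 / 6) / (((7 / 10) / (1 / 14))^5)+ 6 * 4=99996291271 / 4116067914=24.29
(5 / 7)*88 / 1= 440 / 7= 62.86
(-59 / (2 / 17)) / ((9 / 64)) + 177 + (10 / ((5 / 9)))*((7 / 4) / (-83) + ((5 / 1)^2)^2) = 11743435 / 1494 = 7860.40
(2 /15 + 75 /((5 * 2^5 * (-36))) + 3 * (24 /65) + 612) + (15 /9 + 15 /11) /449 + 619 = 151906745929 /123277440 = 1232.23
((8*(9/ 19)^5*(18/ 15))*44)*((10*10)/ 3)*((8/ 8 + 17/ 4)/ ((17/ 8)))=34919216640/ 42093683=829.56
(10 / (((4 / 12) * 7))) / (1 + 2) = 10 / 7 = 1.43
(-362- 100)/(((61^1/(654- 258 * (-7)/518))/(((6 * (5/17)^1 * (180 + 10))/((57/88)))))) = -5817873600/2257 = -2577702.08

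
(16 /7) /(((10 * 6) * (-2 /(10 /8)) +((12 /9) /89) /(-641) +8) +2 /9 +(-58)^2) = 4107528 /5887513807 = 0.00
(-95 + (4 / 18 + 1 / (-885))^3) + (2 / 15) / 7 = -12441671125504 / 131006129625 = -94.97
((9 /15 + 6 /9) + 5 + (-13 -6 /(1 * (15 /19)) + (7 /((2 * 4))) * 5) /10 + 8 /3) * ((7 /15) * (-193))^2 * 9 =533749.61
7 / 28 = 0.25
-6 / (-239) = 6 / 239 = 0.03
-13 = -13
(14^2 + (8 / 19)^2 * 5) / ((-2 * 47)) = -35538 / 16967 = -2.09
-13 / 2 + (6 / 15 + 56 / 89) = -4869 / 890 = -5.47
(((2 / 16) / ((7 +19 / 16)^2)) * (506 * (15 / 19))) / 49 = 242880 / 15976891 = 0.02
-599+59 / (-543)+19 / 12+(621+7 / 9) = 158029 / 6516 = 24.25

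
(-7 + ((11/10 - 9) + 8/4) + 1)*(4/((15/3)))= -9.52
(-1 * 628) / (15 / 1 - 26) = 628 / 11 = 57.09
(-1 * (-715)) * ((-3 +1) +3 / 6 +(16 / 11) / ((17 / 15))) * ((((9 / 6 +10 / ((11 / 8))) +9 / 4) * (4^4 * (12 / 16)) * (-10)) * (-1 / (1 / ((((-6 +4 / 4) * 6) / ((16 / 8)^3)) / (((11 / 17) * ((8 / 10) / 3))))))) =8618146875 / 121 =71224354.34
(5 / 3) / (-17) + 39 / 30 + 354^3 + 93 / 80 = 180996414767 / 4080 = 44361866.36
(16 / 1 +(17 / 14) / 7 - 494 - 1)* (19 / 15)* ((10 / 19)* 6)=-93850 / 49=-1915.31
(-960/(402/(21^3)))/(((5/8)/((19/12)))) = -3753792/67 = -56026.75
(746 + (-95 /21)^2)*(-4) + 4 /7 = -1351792 /441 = -3065.29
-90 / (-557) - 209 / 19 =-6037 / 557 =-10.84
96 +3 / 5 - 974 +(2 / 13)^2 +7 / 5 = -148040 / 169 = -875.98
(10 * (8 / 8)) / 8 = 5 / 4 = 1.25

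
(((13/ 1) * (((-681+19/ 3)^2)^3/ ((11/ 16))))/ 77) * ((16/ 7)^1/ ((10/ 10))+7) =215045699512806210.94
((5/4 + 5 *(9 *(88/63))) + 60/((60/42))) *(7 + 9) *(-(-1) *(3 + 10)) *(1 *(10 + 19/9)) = 267295.68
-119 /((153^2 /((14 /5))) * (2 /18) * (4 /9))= -49 /170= -0.29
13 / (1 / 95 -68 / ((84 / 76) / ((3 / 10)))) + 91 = 1107652 / 12267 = 90.30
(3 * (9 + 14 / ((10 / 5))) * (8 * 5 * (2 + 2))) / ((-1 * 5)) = -1536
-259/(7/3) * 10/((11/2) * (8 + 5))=-2220/143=-15.52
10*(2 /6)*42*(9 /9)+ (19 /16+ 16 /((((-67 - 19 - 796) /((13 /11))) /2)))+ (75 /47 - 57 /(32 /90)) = -17.57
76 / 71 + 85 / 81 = 12191 / 5751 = 2.12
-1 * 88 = -88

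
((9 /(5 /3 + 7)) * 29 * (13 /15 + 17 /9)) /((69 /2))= 3596 /1495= 2.41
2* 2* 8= 32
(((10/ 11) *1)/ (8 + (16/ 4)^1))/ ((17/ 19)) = 95/ 1122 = 0.08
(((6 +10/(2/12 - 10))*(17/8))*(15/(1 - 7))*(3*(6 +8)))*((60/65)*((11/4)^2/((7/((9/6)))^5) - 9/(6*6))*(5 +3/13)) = 82785655395/62538112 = 1323.76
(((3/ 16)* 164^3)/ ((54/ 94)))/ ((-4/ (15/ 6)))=-16196435/ 18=-899801.94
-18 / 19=-0.95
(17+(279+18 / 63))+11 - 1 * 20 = 2011 / 7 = 287.29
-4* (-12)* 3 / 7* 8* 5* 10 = 57600 / 7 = 8228.57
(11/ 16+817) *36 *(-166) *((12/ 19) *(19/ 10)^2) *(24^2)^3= -53228012903202816/ 25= -2129120516128112.64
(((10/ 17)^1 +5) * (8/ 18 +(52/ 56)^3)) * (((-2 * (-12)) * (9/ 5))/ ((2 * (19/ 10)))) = 461235/ 5831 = 79.10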